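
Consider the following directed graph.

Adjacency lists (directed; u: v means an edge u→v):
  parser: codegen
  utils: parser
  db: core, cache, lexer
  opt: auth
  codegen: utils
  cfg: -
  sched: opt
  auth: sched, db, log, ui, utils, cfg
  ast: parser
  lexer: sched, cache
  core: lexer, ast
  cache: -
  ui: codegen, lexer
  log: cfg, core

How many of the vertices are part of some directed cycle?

A vertex is on a directed cycle iff it belongs to a strongly connected component of size ≥ 2 (or has a self-loop).
The vertices on cycles are {db, ui, log, opt, auth, core, lexer, sched, utils, parser, codegen} — 11 in total.

11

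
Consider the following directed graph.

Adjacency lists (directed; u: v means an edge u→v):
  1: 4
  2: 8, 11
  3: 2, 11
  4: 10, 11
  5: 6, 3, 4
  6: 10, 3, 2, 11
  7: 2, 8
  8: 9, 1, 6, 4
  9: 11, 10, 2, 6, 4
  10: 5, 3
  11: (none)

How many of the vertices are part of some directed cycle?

9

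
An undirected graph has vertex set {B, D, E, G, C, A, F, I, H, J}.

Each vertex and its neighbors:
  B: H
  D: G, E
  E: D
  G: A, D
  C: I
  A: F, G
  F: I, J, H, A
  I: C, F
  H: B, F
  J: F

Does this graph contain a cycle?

DFS, tracking each vertex's parent; an edge to a visited non-parent vertex closes a cycle.
Start from D:
visit D (parent –)
  visit G (parent D)
    visit A (parent G)
      visit F (parent A)
        visit I (parent F)
          visit C (parent I)
            C–I: parent, skip
          I–F: parent, skip
        visit J (parent F)
          J–F: parent, skip
        visit H (parent F)
          visit B (parent H)
            B–H: parent, skip
          H–F: parent, skip
        F–A: parent, skip
      A–G: parent, skip
    G–D: parent, skip
  visit E (parent D)
    E–D: parent, skip
No non-parent visited neighbor found — the graph is a forest.

No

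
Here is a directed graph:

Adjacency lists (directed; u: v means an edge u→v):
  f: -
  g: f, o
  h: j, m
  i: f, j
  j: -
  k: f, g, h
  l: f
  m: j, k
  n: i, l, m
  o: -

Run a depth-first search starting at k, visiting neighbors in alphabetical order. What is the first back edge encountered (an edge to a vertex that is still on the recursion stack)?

m→k

DFS from k (visiting neighbors in alphabetical order); mark gray on enter, black on exit:
k gray
  f gray
  f black
  g gray
    g→f: f black — skip
    o gray
    o black
  g black
  h gray
    j gray
    j black
    m gray
      m→j: j black — skip
      m→k: k is gray → back edge
First back edge: m → k.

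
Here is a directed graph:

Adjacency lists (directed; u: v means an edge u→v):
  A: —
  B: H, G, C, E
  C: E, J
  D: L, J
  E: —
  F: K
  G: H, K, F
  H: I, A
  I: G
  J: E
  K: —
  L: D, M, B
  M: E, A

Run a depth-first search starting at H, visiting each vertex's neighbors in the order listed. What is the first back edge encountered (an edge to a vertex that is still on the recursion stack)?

G->H

DFS from H (visiting each vertex's neighbors in the order listed); mark gray on enter, black on exit:
H gray
  I gray
    G gray
      G→H: H is gray → back edge
First back edge: G → H.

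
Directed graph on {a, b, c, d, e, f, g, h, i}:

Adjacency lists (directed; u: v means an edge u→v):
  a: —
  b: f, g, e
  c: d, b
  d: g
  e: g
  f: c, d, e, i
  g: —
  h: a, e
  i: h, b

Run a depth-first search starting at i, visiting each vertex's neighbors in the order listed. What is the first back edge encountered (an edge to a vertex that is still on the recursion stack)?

DFS from i (visiting each vertex's neighbors in the order listed); mark gray on enter, black on exit:
i gray
  h gray
    a gray
    a black
    e gray
      g gray
      g black
    e black
  h black
  b gray
    f gray
      c gray
        d gray
          d→g: g black — skip
        d black
        c→b: b is gray → back edge
First back edge: c → b.

c→b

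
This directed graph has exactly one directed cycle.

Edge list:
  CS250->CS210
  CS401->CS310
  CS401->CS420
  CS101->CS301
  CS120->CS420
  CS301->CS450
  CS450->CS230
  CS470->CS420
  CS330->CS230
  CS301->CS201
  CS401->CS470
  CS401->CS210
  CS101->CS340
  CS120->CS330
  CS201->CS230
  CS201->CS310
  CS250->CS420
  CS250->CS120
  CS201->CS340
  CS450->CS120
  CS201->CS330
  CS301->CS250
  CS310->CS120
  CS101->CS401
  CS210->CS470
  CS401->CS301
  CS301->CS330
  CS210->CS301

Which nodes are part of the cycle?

CS210, CS250, CS301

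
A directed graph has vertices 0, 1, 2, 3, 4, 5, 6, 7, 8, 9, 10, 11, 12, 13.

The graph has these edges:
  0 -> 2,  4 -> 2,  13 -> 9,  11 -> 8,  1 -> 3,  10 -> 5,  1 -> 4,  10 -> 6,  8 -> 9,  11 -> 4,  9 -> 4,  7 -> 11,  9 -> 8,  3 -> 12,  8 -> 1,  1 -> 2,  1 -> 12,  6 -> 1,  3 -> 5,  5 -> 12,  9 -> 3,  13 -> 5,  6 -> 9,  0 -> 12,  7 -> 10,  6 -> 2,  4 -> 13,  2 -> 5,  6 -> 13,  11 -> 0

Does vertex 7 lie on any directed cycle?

7 lies on a cycle iff there is a path from 7 back to itself.
Exploring from 7, it never reaches itself; equivalently, its strongly connected component is a singleton.

No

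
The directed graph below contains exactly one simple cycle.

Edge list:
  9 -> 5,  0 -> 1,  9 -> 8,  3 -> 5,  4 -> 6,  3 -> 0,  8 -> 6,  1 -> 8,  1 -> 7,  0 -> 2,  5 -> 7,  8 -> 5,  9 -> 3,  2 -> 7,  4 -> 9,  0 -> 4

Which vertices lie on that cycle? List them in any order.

0, 3, 4, 9

DFS with gray/black marking from 0:
0 gray
  1 gray
    7 gray
    7 black
    8 gray
      6 gray
      6 black
      5 gray
        5→7: 7 black — skip
      5 black
    8 black
  1 black
  2 gray
    2→7: 7 black — skip
  2 black
  4 gray
    9 gray
      9→5: 5 black — skip
      3 gray
        3→5: 5 black — skip
        3→0: 0 is gray → back edge
Back edge closes the cycle 0 → 4 → 9 → 3 → 0; its vertices are {0, 3, 4, 9}.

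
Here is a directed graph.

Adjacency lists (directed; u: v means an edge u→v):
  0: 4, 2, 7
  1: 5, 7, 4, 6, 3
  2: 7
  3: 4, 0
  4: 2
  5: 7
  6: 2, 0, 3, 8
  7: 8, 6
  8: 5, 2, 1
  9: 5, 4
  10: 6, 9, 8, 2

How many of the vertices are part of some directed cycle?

9

A vertex is on a directed cycle iff it belongs to a strongly connected component of size ≥ 2 (or has a self-loop).
The vertices on cycles are {0, 1, 2, 3, 4, 5, 6, 7, 8} — 9 in total.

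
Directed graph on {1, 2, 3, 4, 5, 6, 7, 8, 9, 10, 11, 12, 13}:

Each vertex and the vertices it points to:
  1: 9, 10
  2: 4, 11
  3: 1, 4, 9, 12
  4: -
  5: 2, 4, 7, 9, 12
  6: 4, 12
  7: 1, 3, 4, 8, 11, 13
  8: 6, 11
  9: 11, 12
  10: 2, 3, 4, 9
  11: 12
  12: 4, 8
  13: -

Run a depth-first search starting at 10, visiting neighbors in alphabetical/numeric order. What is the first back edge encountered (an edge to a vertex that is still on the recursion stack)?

DFS from 10 (visiting neighbors in alphabetical/numeric order); mark gray on enter, black on exit:
10 gray
  2 gray
    4 gray
    4 black
    11 gray
      12 gray
        12→4: 4 black — skip
        8 gray
          6 gray
            6→4: 4 black — skip
            6→12: 12 is gray → back edge
First back edge: 6 → 12.

6→12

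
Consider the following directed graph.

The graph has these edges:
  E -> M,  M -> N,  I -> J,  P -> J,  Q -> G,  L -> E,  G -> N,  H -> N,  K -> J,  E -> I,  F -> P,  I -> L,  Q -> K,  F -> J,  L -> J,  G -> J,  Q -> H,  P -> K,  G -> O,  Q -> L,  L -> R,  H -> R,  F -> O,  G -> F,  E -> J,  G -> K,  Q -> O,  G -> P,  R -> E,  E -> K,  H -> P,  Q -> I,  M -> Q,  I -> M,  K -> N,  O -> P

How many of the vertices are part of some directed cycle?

A vertex is on a directed cycle iff it belongs to a strongly connected component of size ≥ 2 (or has a self-loop).
The vertices on cycles are {E, H, I, L, M, Q, R} — 7 in total.

7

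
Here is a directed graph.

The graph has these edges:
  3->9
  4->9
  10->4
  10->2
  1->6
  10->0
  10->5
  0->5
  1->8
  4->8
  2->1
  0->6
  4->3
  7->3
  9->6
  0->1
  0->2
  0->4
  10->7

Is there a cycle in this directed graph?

No

DFS with white/gray/black marking, starting from 3:
3 gray
  9 gray
    6 gray
    6 black
  9 black
3 black
7 gray
  7→3: 3 black — skip
7 black
0 gray
  0→6: 6 black — skip
  2 gray
    1 gray
      8 gray
      8 black
      1→6: 6 black — skip
    1 black
  2 black
  4 gray
    4→8: 8 black — skip
    4→9: 9 black — skip
    4→3: 3 black — skip
  4 black
  5 gray
  5 black
  0→1: 1 black — skip
0 black
10 gray
  10→7: 7 black — skip
  10→2: 2 black — skip
  10→5: 5 black — skip
  10→4: 4 black — skip
  10→0: 0 black — skip
10 black
Every edge goes to a white or black vertex — no back edge, so the graph is acyclic.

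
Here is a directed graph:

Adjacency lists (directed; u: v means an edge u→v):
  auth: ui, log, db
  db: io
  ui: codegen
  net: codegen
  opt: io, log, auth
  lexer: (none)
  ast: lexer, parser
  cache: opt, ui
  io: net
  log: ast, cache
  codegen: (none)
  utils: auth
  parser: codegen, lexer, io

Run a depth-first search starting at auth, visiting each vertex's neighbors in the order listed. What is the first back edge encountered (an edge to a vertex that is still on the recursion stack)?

opt->log

DFS from auth (visiting each vertex's neighbors in the order listed); mark gray on enter, black on exit:
auth gray
  ui gray
    codegen gray
    codegen black
  ui black
  log gray
    ast gray
      lexer gray
      lexer black
      parser gray
        parser→codegen: codegen black — skip
        parser→lexer: lexer black — skip
        io gray
          net gray
            net→codegen: codegen black — skip
          net black
        io black
      parser black
    ast black
    cache gray
      opt gray
        opt→io: io black — skip
        opt→log: log is gray → back edge
First back edge: opt → log.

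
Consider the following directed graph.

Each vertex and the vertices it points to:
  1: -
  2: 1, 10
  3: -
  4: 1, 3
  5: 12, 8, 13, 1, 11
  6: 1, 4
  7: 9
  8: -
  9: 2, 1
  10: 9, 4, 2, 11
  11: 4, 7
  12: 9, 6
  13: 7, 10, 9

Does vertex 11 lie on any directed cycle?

11 is on a cycle iff 11 can reach itself via ≥1 edge.
11 → 7 → 9 → 2 → 10 → 11 — yes.

Yes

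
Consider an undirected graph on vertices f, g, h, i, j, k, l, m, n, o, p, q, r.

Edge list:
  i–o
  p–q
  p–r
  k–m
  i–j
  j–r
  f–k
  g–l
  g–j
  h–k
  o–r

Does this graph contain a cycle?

Yes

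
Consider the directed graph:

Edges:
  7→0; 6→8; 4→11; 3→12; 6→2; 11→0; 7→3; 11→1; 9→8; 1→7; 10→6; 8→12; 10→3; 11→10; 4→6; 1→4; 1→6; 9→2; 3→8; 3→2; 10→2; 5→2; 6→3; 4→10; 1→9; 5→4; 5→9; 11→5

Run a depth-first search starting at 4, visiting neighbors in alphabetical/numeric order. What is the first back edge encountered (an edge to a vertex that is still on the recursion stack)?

1->4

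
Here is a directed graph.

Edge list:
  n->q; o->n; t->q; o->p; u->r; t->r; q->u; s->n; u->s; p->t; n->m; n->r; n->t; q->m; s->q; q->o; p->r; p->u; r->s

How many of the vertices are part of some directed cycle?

A vertex is on a directed cycle iff it belongs to a strongly connected component of size ≥ 2 (or has a self-loop).
The vertices on cycles are {n, o, p, q, r, s, t, u} — 8 in total.

8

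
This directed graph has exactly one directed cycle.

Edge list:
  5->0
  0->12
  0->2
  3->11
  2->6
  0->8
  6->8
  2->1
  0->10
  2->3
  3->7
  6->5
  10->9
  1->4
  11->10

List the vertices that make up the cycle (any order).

0, 2, 5, 6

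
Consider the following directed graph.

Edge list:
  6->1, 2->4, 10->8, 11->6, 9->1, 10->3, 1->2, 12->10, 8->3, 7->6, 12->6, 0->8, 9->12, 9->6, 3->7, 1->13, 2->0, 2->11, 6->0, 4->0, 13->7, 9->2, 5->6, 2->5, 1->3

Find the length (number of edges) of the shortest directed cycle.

4

For each vertex v, BFS finds the shortest path from v back to v.
The shortest such closed walk is 1 → 13 → 7 → 6 → 1, length 4.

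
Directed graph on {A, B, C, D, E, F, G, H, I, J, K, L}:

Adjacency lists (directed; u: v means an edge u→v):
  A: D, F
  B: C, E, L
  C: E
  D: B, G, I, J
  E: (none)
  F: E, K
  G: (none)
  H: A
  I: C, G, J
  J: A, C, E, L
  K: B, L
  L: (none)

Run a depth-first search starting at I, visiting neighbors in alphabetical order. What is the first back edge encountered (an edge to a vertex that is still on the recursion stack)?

D->I

DFS from I (visiting neighbors in alphabetical order); mark gray on enter, black on exit:
I gray
  C gray
    E gray
    E black
  C black
  G gray
  G black
  J gray
    A gray
      D gray
        B gray
          B→C: C black — skip
          B→E: E black — skip
          L gray
          L black
        B black
        D→G: G black — skip
        D→I: I is gray → back edge
First back edge: D → I.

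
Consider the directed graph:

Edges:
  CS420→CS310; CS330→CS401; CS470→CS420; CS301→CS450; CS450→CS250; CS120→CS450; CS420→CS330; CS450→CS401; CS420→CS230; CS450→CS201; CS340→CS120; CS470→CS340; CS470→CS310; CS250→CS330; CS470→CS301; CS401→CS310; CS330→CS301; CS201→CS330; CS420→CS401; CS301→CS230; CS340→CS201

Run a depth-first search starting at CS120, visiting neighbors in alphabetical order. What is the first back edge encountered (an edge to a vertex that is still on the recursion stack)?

CS301→CS450

DFS from CS120 (visiting neighbors in alphabetical order); mark gray on enter, black on exit:
CS120 gray
  CS450 gray
    CS201 gray
      CS330 gray
        CS301 gray
          CS230 gray
          CS230 black
          CS301→CS450: CS450 is gray → back edge
First back edge: CS301 → CS450.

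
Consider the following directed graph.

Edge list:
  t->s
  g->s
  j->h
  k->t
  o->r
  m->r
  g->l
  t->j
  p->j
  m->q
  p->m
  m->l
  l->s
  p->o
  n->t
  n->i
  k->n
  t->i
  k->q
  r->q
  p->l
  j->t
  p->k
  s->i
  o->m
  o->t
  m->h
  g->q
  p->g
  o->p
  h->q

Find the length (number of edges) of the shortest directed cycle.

2

For each vertex v, BFS finds the shortest path from v back to v.
The shortest such closed walk is p → o → p, length 2.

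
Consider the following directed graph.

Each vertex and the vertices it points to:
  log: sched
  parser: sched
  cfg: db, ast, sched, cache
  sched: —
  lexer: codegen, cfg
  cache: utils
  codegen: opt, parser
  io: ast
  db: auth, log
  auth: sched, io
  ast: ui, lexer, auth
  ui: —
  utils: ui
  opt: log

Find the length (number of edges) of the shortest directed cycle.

3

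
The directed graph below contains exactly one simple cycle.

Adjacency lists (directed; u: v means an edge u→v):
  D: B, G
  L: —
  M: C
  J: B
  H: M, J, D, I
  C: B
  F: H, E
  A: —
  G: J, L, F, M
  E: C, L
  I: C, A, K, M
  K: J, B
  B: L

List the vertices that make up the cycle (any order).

DFS with gray/black marking from H:
H gray
  M gray
    C gray
      B gray
        L gray
        L black
      B black
    C black
  M black
  J gray
    J→B: B black — skip
  J black
  D gray
    D→B: B black — skip
    G gray
      G→J: J black — skip
      G→L: L black — skip
      F gray
        F→H: H is gray → back edge
Back edge closes the cycle H → D → G → F → H; its vertices are {D, F, G, H}.

D, F, G, H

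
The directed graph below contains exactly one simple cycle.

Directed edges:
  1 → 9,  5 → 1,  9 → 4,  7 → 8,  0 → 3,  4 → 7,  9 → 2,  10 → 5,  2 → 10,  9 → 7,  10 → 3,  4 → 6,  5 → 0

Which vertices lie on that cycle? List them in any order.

1, 2, 5, 9, 10

DFS with gray/black marking from 9:
9 gray
  7 gray
    8 gray
    8 black
  7 black
  4 gray
    4→7: 7 black — skip
    6 gray
    6 black
  4 black
  2 gray
    10 gray
      3 gray
      3 black
      5 gray
        0 gray
          0→3: 3 black — skip
        0 black
        1 gray
          1→9: 9 is gray → back edge
Back edge closes the cycle 9 → 2 → 10 → 5 → 1 → 9; its vertices are {1, 2, 5, 9, 10}.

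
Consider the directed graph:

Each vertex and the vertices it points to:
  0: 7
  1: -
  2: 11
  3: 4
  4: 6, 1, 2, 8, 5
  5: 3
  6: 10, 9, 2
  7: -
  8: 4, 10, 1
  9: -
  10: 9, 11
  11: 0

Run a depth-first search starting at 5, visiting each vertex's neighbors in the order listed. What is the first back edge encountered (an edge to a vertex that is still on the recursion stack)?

8->4

DFS from 5 (visiting each vertex's neighbors in the order listed); mark gray on enter, black on exit:
5 gray
  3 gray
    4 gray
      6 gray
        10 gray
          9 gray
          9 black
          11 gray
            0 gray
              7 gray
              7 black
            0 black
          11 black
        10 black
        6→9: 9 black — skip
        2 gray
          2→11: 11 black — skip
        2 black
      6 black
      1 gray
      1 black
      4→2: 2 black — skip
      8 gray
        8→4: 4 is gray → back edge
First back edge: 8 → 4.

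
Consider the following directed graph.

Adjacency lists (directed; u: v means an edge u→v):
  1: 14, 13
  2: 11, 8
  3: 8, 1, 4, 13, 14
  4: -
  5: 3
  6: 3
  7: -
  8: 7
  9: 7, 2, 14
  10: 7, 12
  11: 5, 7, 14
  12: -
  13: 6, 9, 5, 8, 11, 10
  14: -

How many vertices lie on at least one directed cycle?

8

A vertex is on a directed cycle iff it belongs to a strongly connected component of size ≥ 2 (or has a self-loop).
The vertices on cycles are {1, 2, 3, 5, 6, 9, 11, 13} — 8 in total.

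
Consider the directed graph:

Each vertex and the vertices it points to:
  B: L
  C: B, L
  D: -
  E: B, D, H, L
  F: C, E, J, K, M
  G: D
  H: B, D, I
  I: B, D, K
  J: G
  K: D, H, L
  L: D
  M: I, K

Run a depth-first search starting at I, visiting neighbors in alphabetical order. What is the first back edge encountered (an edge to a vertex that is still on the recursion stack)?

H->I

DFS from I (visiting neighbors in alphabetical order); mark gray on enter, black on exit:
I gray
  B gray
    L gray
      D gray
      D black
    L black
  B black
  I→D: D black — skip
  K gray
    K→D: D black — skip
    H gray
      H→B: B black — skip
      H→D: D black — skip
      H→I: I is gray → back edge
First back edge: H → I.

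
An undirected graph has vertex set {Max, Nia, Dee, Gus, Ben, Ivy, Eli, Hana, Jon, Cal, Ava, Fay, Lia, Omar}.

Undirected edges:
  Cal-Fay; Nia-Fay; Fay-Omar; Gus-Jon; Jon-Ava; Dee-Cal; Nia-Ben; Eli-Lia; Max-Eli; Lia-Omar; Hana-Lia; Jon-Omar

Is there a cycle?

DFS, tracking each vertex's parent; an edge to a visited non-parent vertex closes a cycle.
Start from Cal:
visit Cal (parent –)
  visit Dee (parent Cal)
    Dee–Cal: parent, skip
  visit Fay (parent Cal)
    Fay–Cal: parent, skip
    visit Omar (parent Fay)
      visit Lia (parent Omar)
        visit Eli (parent Lia)
          visit Max (parent Eli)
            Max–Eli: parent, skip
          Eli–Lia: parent, skip
        visit Hana (parent Lia)
          Hana–Lia: parent, skip
        Lia–Omar: parent, skip
      visit Jon (parent Omar)
        Jon–Omar: parent, skip
        visit Ava (parent Jon)
          Ava–Jon: parent, skip
        visit Gus (parent Jon)
          Gus–Jon: parent, skip
      Omar–Fay: parent, skip
    visit Nia (parent Fay)
      visit Ben (parent Nia)
        Ben–Nia: parent, skip
      Nia–Fay: parent, skip
visit Ivy (parent –)
No non-parent visited neighbor found — the graph is a forest.

No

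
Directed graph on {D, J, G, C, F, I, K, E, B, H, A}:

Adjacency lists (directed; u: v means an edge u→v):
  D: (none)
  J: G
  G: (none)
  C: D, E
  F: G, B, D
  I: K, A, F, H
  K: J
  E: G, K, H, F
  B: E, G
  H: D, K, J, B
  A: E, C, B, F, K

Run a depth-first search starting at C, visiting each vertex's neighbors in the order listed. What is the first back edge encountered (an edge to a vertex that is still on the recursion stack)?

DFS from C (visiting each vertex's neighbors in the order listed); mark gray on enter, black on exit:
C gray
  D gray
  D black
  E gray
    G gray
    G black
    K gray
      J gray
        J→G: G black — skip
      J black
    K black
    H gray
      H→D: D black — skip
      H→K: K black — skip
      H→J: J black — skip
      B gray
        B→E: E is gray → back edge
First back edge: B → E.

B→E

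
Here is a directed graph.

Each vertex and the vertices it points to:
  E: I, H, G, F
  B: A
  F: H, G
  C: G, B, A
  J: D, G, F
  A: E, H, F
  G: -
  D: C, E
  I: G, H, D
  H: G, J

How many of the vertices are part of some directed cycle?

9

A vertex is on a directed cycle iff it belongs to a strongly connected component of size ≥ 2 (or has a self-loop).
The vertices on cycles are {A, B, C, D, E, F, H, I, J} — 9 in total.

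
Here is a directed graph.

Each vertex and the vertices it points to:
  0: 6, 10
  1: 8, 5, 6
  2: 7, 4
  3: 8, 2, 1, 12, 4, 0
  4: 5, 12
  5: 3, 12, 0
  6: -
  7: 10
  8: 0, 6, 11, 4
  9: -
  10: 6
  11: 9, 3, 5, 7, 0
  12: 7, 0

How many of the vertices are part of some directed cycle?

7

A vertex is on a directed cycle iff it belongs to a strongly connected component of size ≥ 2 (or has a self-loop).
The vertices on cycles are {1, 2, 3, 4, 5, 8, 11} — 7 in total.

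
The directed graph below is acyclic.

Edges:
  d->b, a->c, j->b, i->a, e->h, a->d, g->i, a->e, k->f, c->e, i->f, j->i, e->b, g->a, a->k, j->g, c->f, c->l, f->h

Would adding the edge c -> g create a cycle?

Adding c→g creates a cycle iff g can already reach c.
Path from g: g → a → c.
So g → … → c → g is a cycle.

Yes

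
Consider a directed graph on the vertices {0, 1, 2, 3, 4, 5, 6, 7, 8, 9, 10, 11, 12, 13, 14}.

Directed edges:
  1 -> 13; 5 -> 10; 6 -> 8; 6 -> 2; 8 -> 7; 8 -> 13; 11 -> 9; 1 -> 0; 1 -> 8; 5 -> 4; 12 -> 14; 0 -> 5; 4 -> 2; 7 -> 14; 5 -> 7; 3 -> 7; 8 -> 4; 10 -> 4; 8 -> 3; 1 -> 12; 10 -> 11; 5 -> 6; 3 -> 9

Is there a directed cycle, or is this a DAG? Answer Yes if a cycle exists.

No

DFS with white/gray/black marking, starting from 10:
10 gray
  11 gray
    9 gray
    9 black
  11 black
  4 gray
    2 gray
    2 black
  4 black
10 black
0 gray
  5 gray
    6 gray
      8 gray
        7 gray
          14 gray
          14 black
        7 black
        8→4: 4 black — skip
        3 gray
          3→9: 9 black — skip
          3→7: 7 black — skip
        3 black
        13 gray
        13 black
      8 black
      6→2: 2 black — skip
    6 black
    5→10: 10 black — skip
    5→4: 4 black — skip
    5→7: 7 black — skip
  5 black
0 black
1 gray
  1→13: 13 black — skip
  1→8: 8 black — skip
  12 gray
    12→14: 14 black — skip
  12 black
  1→0: 0 black — skip
1 black
Every edge goes to a white or black vertex — no back edge, so the graph is acyclic.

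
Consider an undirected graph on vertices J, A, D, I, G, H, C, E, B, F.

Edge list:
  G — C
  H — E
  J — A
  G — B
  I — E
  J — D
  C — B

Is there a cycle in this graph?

DFS, tracking each vertex's parent; an edge to a visited non-parent vertex closes a cycle.
Start from H:
visit H (parent –)
  visit E (parent H)
    visit I (parent E)
      I–E: parent, skip
    E–H: parent, skip
visit J (parent –)
  visit A (parent J)
    A–J: parent, skip
  visit D (parent J)
    D–J: parent, skip
visit G (parent –)
  visit C (parent G)
    visit B (parent C)
      B–G: G visited and ≠ parent → cycle
Cycle: G – C – B – G.

Yes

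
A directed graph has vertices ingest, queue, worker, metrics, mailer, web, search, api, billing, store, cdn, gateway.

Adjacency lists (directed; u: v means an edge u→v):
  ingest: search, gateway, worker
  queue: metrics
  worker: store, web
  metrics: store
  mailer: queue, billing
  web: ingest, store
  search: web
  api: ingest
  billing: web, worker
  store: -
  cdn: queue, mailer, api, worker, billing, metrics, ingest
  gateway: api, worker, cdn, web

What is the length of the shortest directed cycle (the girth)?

3

For each vertex v, BFS finds the shortest path from v back to v.
The shortest such closed walk is cdn → ingest → gateway → cdn, length 3.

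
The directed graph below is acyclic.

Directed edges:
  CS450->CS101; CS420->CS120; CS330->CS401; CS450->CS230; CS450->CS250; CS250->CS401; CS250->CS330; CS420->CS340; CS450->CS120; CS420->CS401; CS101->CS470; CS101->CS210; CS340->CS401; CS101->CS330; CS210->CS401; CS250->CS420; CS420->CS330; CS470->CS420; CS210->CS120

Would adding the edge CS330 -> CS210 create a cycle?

No

Adding CS330→CS210 creates a cycle iff CS210 can already reach CS330.
Explore from CS210: no path reaches CS330. The graph stays acyclic.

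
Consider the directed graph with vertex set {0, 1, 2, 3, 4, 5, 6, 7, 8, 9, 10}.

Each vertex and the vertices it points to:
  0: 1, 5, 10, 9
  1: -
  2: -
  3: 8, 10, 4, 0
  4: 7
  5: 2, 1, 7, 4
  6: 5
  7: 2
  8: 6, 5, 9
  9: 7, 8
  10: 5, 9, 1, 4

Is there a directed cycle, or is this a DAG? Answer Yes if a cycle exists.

Yes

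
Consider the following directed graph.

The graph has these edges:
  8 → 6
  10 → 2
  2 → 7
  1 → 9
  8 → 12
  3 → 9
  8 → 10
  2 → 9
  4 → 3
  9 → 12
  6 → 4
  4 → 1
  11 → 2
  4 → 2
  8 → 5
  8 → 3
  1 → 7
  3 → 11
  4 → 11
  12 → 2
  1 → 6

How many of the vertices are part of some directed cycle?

A vertex is on a directed cycle iff it belongs to a strongly connected component of size ≥ 2 (or has a self-loop).
The vertices on cycles are {1, 2, 4, 6, 9, 12} — 6 in total.

6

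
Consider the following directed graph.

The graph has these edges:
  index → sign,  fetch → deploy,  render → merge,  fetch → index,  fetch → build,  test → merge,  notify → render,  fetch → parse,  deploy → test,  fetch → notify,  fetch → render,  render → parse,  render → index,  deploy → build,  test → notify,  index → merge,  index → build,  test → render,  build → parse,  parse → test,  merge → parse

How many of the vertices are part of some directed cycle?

7

A vertex is on a directed cycle iff it belongs to a strongly connected component of size ≥ 2 (or has a self-loop).
The vertices on cycles are {test, build, index, merge, parse, notify, render} — 7 in total.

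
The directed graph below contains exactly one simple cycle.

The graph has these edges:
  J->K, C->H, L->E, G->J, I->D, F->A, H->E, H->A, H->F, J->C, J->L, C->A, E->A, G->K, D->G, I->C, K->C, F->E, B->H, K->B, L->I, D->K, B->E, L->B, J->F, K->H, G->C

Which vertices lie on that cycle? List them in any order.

D, G, I, J, L

DFS with gray/black marking from D:
D gray
  K gray
    H gray
      A gray
      A black
      E gray
        E→A: A black — skip
      E black
      F gray
        F→A: A black — skip
        F→E: E black — skip
      F black
    H black
    B gray
      B→H: H black — skip
      B→E: E black — skip
    B black
    C gray
      C→A: A black — skip
      C→H: H black — skip
    C black
  K black
  G gray
    G→C: C black — skip
    G→K: K black — skip
    J gray
      L gray
        I gray
          I→C: C black — skip
          I→D: D is gray → back edge
Back edge closes the cycle D → G → J → L → I → D; its vertices are {D, G, I, J, L}.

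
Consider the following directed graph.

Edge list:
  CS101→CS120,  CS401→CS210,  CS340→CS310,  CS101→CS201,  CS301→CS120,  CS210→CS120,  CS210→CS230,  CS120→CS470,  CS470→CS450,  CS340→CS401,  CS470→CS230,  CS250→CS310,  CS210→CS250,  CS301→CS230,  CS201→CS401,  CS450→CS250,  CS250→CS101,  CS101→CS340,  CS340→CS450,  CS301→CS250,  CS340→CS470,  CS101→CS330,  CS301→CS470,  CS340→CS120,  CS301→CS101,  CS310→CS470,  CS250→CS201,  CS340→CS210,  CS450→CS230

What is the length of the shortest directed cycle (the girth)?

4

For each vertex v, BFS finds the shortest path from v back to v.
The shortest such closed walk is CS101 → CS340 → CS450 → CS250 → CS101, length 4.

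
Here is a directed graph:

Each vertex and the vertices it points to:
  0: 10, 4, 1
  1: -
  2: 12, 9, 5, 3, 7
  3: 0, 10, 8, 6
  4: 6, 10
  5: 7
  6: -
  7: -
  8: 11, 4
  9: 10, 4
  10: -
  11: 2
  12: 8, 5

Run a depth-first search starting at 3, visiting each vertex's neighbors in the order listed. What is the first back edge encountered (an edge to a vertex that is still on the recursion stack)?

DFS from 3 (visiting each vertex's neighbors in the order listed); mark gray on enter, black on exit:
3 gray
  0 gray
    10 gray
    10 black
    4 gray
      6 gray
      6 black
      4→10: 10 black — skip
    4 black
    1 gray
    1 black
  0 black
  3→10: 10 black — skip
  8 gray
    11 gray
      2 gray
        12 gray
          12→8: 8 is gray → back edge
First back edge: 12 → 8.

12->8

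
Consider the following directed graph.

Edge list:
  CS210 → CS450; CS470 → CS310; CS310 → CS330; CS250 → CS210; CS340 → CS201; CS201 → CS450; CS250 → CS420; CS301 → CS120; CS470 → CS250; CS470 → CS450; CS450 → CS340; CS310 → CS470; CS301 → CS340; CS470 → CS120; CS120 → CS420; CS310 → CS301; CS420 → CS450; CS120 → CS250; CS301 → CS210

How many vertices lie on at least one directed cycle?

5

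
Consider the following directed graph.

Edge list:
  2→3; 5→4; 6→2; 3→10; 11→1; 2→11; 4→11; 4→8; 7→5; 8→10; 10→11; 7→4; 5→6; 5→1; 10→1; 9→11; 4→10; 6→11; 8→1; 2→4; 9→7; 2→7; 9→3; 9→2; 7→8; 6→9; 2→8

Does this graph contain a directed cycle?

Yes

DFS with white/gray/black marking, starting from 6:
6 gray
  9 gray
    11 gray
      1 gray
      1 black
    11 black
    2 gray
      4 gray
        10 gray
          10→1: 1 black — skip
          10→11: 11 black — skip
        10 black
        8 gray
          8→10: 10 black — skip
          8→1: 1 black — skip
        8 black
        4→11: 11 black — skip
      4 black
      2→11: 11 black — skip
      2→8: 8 black — skip
      3 gray
        3→10: 10 black — skip
      3 black
      7 gray
        7→8: 8 black — skip
        7→4: 4 black — skip
        5 gray
          5→1: 1 black — skip
          5→6: 6 is gray → back edge
Back edge found, so a cycle exists: 6 → 9 → 2 → 7 → 5 → 6.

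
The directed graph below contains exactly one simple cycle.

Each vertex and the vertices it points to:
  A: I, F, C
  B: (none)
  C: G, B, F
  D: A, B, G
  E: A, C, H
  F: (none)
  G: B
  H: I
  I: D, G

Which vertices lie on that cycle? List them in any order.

A, D, I

DFS with gray/black marking from A:
A gray
  I gray
    D gray
      D→A: A is gray → back edge
Back edge closes the cycle A → I → D → A; its vertices are {A, D, I}.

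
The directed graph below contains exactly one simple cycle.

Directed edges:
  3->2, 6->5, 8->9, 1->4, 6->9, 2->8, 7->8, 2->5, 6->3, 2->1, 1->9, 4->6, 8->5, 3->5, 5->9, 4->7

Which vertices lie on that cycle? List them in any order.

1, 2, 3, 4, 6

DFS with gray/black marking from 4:
4 gray
  7 gray
    8 gray
      5 gray
        9 gray
        9 black
      5 black
      8→9: 9 black — skip
    8 black
  7 black
  6 gray
    3 gray
      2 gray
        2→5: 5 black — skip
        1 gray
          1→9: 9 black — skip
          1→4: 4 is gray → back edge
Back edge closes the cycle 4 → 6 → 3 → 2 → 1 → 4; its vertices are {1, 2, 3, 4, 6}.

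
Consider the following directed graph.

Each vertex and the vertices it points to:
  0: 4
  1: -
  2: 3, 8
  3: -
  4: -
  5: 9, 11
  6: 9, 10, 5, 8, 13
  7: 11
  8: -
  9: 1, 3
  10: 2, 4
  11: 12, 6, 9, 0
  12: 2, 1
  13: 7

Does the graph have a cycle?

Yes

DFS with white/gray/black marking, starting from 10:
10 gray
  2 gray
    3 gray
    3 black
    8 gray
    8 black
  2 black
  4 gray
  4 black
10 black
0 gray
  0→4: 4 black — skip
0 black
1 gray
1 black
5 gray
  9 gray
    9→1: 1 black — skip
    9→3: 3 black — skip
  9 black
  11 gray
    12 gray
      12→2: 2 black — skip
      12→1: 1 black — skip
    12 black
    6 gray
      6→9: 9 black — skip
      6→10: 10 black — skip
      6→5: 5 is gray → back edge
Back edge found, so a cycle exists: 5 → 11 → 6 → 5.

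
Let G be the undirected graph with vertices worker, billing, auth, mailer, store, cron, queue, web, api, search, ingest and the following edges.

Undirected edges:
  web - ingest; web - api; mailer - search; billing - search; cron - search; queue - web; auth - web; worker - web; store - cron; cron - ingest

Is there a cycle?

No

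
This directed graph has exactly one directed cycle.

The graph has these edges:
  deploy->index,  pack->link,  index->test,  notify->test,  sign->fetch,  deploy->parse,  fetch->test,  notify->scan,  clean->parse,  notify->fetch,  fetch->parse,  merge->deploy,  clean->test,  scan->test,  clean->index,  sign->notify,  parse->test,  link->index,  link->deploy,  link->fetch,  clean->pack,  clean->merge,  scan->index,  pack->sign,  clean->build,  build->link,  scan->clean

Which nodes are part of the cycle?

DFS with gray/black marking from clean:
clean gray
  merge gray
    deploy gray
      index gray
        test gray
        test black
      index black
      parse gray
        parse→test: test black — skip
      parse black
    deploy black
  merge black
  clean→index: index black — skip
  pack gray
    link gray
      link→deploy: deploy black — skip
      link→index: index black — skip
      fetch gray
        fetch→test: test black — skip
        fetch→parse: parse black — skip
      fetch black
    link black
    sign gray
      notify gray
        notify→test: test black — skip
        scan gray
          scan→test: test black — skip
          scan→clean: clean is gray → back edge
Back edge closes the cycle clean → pack → sign → notify → scan → clean; its vertices are {pack, scan, sign, clean, notify}.

pack, scan, sign, clean, notify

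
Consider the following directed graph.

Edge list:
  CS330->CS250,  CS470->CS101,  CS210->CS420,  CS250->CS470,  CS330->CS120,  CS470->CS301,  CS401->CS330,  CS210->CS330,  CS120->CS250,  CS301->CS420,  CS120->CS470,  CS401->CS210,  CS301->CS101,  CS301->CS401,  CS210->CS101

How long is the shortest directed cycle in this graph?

5

For each vertex v, BFS finds the shortest path from v back to v.
The shortest such closed walk is CS120 → CS470 → CS301 → CS401 → CS330 → CS120, length 5.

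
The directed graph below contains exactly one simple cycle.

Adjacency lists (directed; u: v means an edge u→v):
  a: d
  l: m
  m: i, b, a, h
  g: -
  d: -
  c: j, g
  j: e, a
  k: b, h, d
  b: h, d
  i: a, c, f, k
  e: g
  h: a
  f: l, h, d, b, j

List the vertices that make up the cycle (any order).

DFS with gray/black marking from i:
i gray
  a gray
    d gray
    d black
  a black
  c gray
    j gray
      e gray
        g gray
        g black
      e black
      j→a: a black — skip
    j black
    c→g: g black — skip
  c black
  f gray
    l gray
      m gray
        m→i: i is gray → back edge
Back edge closes the cycle i → f → l → m → i; its vertices are {f, i, l, m}.

f, i, l, m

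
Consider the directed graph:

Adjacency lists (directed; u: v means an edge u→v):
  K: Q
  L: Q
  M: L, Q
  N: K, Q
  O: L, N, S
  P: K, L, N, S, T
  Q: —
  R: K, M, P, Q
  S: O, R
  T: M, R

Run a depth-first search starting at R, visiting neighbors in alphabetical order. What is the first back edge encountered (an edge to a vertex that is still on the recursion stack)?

O->S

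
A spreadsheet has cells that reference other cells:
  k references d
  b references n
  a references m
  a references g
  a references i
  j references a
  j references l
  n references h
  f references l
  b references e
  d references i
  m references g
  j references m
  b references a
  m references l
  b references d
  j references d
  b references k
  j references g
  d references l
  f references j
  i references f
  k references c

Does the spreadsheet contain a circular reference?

Yes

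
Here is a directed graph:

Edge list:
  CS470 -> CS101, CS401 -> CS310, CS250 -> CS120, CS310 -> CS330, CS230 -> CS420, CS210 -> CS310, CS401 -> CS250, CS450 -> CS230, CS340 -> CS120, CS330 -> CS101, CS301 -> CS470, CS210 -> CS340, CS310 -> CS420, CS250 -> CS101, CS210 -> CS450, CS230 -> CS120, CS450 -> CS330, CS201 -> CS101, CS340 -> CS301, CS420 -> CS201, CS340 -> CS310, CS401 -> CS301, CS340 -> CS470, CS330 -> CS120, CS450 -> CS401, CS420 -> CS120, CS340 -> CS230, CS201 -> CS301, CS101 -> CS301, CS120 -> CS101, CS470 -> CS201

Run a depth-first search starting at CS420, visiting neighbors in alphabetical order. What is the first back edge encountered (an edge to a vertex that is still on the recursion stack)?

CS470→CS101

DFS from CS420 (visiting neighbors in alphabetical order); mark gray on enter, black on exit:
CS420 gray
  CS120 gray
    CS101 gray
      CS301 gray
        CS470 gray
          CS470→CS101: CS101 is gray → back edge
First back edge: CS470 → CS101.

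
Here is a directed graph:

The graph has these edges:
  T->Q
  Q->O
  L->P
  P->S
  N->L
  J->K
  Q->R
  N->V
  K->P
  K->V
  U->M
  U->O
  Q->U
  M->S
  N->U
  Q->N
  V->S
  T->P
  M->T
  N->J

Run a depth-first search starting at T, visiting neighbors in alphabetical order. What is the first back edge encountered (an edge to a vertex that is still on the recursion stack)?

DFS from T (visiting neighbors in alphabetical order); mark gray on enter, black on exit:
T gray
  P gray
    S gray
    S black
  P black
  Q gray
    N gray
      J gray
        K gray
          K→P: P black — skip
          V gray
            V→S: S black — skip
          V black
        K black
      J black
      L gray
        L→P: P black — skip
      L black
      U gray
        M gray
          M→S: S black — skip
          M→T: T is gray → back edge
First back edge: M → T.

M→T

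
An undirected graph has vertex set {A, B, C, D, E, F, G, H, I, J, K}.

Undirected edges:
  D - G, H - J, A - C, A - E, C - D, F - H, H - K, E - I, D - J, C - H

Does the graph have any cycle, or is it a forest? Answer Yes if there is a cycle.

Yes

DFS, tracking each vertex's parent; an edge to a visited non-parent vertex closes a cycle.
Start from C:
visit C (parent –)
  visit D (parent C)
    visit G (parent D)
      G–D: parent, skip
    D–C: parent, skip
    visit J (parent D)
      visit H (parent J)
        H–J: parent, skip
        visit F (parent H)
          F–H: parent, skip
        visit K (parent H)
          K–H: parent, skip
        H–C: C visited and ≠ parent → cycle
Cycle: C – D – J – H – C.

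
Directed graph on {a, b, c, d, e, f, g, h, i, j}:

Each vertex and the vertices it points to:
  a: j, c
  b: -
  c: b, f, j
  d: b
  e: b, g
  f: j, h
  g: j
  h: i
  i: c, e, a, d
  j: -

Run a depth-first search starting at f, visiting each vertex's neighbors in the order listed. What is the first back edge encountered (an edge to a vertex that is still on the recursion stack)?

DFS from f (visiting each vertex's neighbors in the order listed); mark gray on enter, black on exit:
f gray
  j gray
  j black
  h gray
    i gray
      c gray
        b gray
        b black
        c→f: f is gray → back edge
First back edge: c → f.

c->f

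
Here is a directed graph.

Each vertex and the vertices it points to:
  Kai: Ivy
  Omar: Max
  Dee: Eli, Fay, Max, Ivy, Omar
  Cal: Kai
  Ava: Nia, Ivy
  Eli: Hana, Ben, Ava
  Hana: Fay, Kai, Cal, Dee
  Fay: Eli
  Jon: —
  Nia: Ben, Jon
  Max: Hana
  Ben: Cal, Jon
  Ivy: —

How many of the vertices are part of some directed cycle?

A vertex is on a directed cycle iff it belongs to a strongly connected component of size ≥ 2 (or has a self-loop).
The vertices on cycles are {Dee, Eli, Fay, Max, Hana, Omar} — 6 in total.

6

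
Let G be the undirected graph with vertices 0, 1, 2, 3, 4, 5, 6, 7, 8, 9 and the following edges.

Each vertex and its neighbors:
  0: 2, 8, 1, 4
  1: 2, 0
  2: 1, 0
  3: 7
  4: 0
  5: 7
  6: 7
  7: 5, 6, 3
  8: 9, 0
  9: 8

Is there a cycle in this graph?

Yes

DFS, tracking each vertex's parent; an edge to a visited non-parent vertex closes a cycle.
Start from 8:
visit 8 (parent –)
  visit 9 (parent 8)
    9–8: parent, skip
  visit 0 (parent 8)
    visit 2 (parent 0)
      visit 1 (parent 2)
        1–2: parent, skip
        1–0: 0 visited and ≠ parent → cycle
Cycle: 0 – 2 – 1 – 0.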